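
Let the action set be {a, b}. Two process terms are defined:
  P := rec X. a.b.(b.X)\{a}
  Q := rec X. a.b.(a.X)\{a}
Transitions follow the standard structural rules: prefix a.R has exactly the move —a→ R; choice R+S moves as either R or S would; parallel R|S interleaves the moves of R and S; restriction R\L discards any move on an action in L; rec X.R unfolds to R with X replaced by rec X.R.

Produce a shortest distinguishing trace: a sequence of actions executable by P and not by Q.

LTS(P): 4 reachable states
  s0 = rec X. a.b.(b.X)\{a} | --a--▸ s1
  s1 = b.(b.(rec X. a.b.(b.X)\{a}))\{a} | --b--▸ s2
  s2 = (b.(rec X. a.b.(b.X)\{a}))\{a} | --b--▸ s3
  s3 = (rec X. a.b.(b.X)\{a})\{a} | stopped
LTS(Q): 3 reachable states
  t0 = rec X. a.b.(a.X)\{a} | --a--▸ t1
  t1 = b.(a.(rec X. a.b.(a.X)\{a}))\{a} | --b--▸ t2
  t2 = (a.(rec X. a.b.(a.X)\{a}))\{a} | stopped
Trace ⟨abb⟩ through P, begin at {s0}:
  step 1 (a): {s1}
  step 2 (b): {s2}
  step 3 (b): {s3}
  ✓ P
Trace ⟨abb⟩ through Q, begin at {t0}:
  step 1 (a): {t1}
  step 2 (b): {t2}
  step 3 (b): no successor for Q

abb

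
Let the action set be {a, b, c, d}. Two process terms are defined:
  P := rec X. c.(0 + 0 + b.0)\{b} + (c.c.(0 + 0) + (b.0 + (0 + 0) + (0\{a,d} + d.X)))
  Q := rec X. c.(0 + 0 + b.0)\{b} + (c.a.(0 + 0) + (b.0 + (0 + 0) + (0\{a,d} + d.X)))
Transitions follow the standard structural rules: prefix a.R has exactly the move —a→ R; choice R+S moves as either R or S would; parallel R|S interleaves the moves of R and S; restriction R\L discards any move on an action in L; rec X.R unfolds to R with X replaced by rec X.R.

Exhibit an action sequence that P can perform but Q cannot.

cc

LTS(P): 5 reachable states
  m0 = rec X. c.(0 + 0 + b.0)\{b} + (c.c.(0 + 0) + (b.0 + (0 + 0) + (0\{a,d} + d.X))) | -b-> m1, -c-> m2, -c-> m3, -d-> m0
  m1 = 0 | stopped
  m2 = (0 + 0 + b.0)\{b} | stopped
  m3 = c.(0 + 0) | -c-> m4
  m4 = 0 + 0 | stopped
LTS(Q): 5 reachable states
  n0 = rec X. c.(0 + 0 + b.0)\{b} + (c.a.(0 + 0) + (b.0 + (0 + 0) + (0\{a,d} + d.X))) | -b-> n1, -c-> n2, -c-> n3, -d-> n0
  n1 = 0 | stopped
  n2 = (0 + 0 + b.0)\{b} | stopped
  n3 = a.(0 + 0) | -a-> n4
  n4 = 0 + 0 | stopped
Trace ⟨cc⟩ through P, begin at {m0}:
  [1] c ⇒ {m2, m3}
  [2] c ⇒ {m4}
  ✓ P
Trace ⟨cc⟩ through Q, begin at {n0}:
  [1] c ⇒ {n2, n3}
  [2] c ⇒ ∅ (Q stuck)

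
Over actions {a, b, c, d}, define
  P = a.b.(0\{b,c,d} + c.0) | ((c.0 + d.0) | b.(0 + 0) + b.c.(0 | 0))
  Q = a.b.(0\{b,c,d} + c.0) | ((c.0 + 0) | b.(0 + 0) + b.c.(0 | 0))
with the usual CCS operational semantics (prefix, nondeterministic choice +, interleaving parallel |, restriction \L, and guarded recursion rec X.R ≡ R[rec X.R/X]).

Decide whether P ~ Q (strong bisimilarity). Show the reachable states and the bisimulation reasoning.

Reachable graph of P (24 states):
  u0 = a.b.(0\{b,c,d} + c.0) | ((c.0 + d.0) | b.(0 + 0) + b.c.(0 | 0)) :: --a--▸ u1, --b--▸ u2, --b--▸ u3, --c--▸ u4, --d--▸ u4
  u1 = b.(0\{b,c,d} + c.0) | ((c.0 + d.0) | b.(0 + 0) + b.c.(0 | 0)) :: --b--▸ u5, --b--▸ u6, --b--▸ u7, --c--▸ u8, --d--▸ u8
  u2 = a.b.(0\{b,c,d} + c.0) | ((c.0 + d.0) | (0 + 0)) :: --a--▸ u6, --c--▸ u9, --d--▸ u9
  u3 = a.b.(0\{b,c,d} + c.0) | c.(0 | 0) :: --a--▸ u7, --c--▸ u10
  u4 = a.b.(0\{b,c,d} + c.0) | (0 | b.(0 + 0)) :: --a--▸ u8, --b--▸ u9
  u5 = (0\{b,c,d} + c.0) | ((c.0 + d.0) | b.(0 + 0) + b.c.(0 | 0)) :: --b--▸ u11, --b--▸ u12, --c--▸ u13, --c--▸ u14, --d--▸ u13
  u6 = b.(0\{b,c,d} + c.0) | ((c.0 + d.0) | (0 + 0)) :: --b--▸ u11, --c--▸ u15, --d--▸ u15
  u7 = b.(0\{b,c,d} + c.0) | c.(0 | 0) :: --b--▸ u12, --c--▸ u16
  u8 = b.(0\{b,c,d} + c.0) | (0 | b.(0 + 0)) :: --b--▸ u13, --b--▸ u15
  u9 = a.b.(0\{b,c,d} + c.0) | (0 | (0 + 0)) :: --a--▸ u15
  u10 = a.b.(0\{b,c,d} + c.0) | (0 | 0) :: --a--▸ u16
  u11 = (0\{b,c,d} + c.0) | ((c.0 + d.0) | (0 + 0)) :: --c--▸ u17, --c--▸ u18, --d--▸ u17
  u12 = (0\{b,c,d} + c.0) | c.(0 | 0) :: --c--▸ u19, --c--▸ u20
  u13 = (0\{b,c,d} + c.0) | (0 | b.(0 + 0)) :: --b--▸ u17, --c--▸ u21
  u14 = 0 | ((c.0 + d.0) | b.(0 + 0) + b.c.(0 | 0)) :: --b--▸ u18, --b--▸ u20, --c--▸ u21, --d--▸ u21
  u15 = b.(0\{b,c,d} + c.0) | (0 | (0 + 0)) :: --b--▸ u17
  u16 = b.(0\{b,c,d} + c.0) | (0 | 0) :: --b--▸ u19
  u17 = (0\{b,c,d} + c.0) | (0 | (0 + 0)) :: --c--▸ u22
  u18 = 0 | ((c.0 + d.0) | (0 + 0)) :: --c--▸ u22, --d--▸ u22
  u19 = (0\{b,c,d} + c.0) | (0 | 0) :: --c--▸ u23
  u20 = 0 | c.(0 | 0) :: --c--▸ u23
  u21 = 0 | (0 | b.(0 + 0)) :: --b--▸ u22
  u22 = 0 | (0 | (0 + 0)) :: deadlocked
  u23 = 0 | (0 | 0) :: deadlocked
Reachable graph of Q (24 states):
  v0 = a.b.(0\{b,c,d} + c.0) | ((c.0 + 0) | b.(0 + 0) + b.c.(0 | 0)) :: --a--▸ v1, --b--▸ v2, --b--▸ v3, --c--▸ v4
  v1 = b.(0\{b,c,d} + c.0) | ((c.0 + 0) | b.(0 + 0) + b.c.(0 | 0)) :: --b--▸ v5, --b--▸ v6, --b--▸ v7, --c--▸ v8
  v2 = a.b.(0\{b,c,d} + c.0) | ((c.0 + 0) | (0 + 0)) :: --a--▸ v6, --c--▸ v9
  v3 = a.b.(0\{b,c,d} + c.0) | c.(0 | 0) :: --a--▸ v7, --c--▸ v10
  v4 = a.b.(0\{b,c,d} + c.0) | (0 | b.(0 + 0)) :: --a--▸ v8, --b--▸ v9
  v5 = (0\{b,c,d} + c.0) | ((c.0 + 0) | b.(0 + 0) + b.c.(0 | 0)) :: --b--▸ v11, --b--▸ v12, --c--▸ v13, --c--▸ v14
  v6 = b.(0\{b,c,d} + c.0) | ((c.0 + 0) | (0 + 0)) :: --b--▸ v11, --c--▸ v15
  v7 = b.(0\{b,c,d} + c.0) | c.(0 | 0) :: --b--▸ v12, --c--▸ v16
  v8 = b.(0\{b,c,d} + c.0) | (0 | b.(0 + 0)) :: --b--▸ v13, --b--▸ v15
  v9 = a.b.(0\{b,c,d} + c.0) | (0 | (0 + 0)) :: --a--▸ v15
  v10 = a.b.(0\{b,c,d} + c.0) | (0 | 0) :: --a--▸ v16
  v11 = (0\{b,c,d} + c.0) | ((c.0 + 0) | (0 + 0)) :: --c--▸ v17, --c--▸ v18
  v12 = (0\{b,c,d} + c.0) | c.(0 | 0) :: --c--▸ v19, --c--▸ v20
  v13 = (0\{b,c,d} + c.0) | (0 | b.(0 + 0)) :: --b--▸ v17, --c--▸ v21
  v14 = 0 | ((c.0 + 0) | b.(0 + 0) + b.c.(0 | 0)) :: --b--▸ v18, --b--▸ v20, --c--▸ v21
  v15 = b.(0\{b,c,d} + c.0) | (0 | (0 + 0)) :: --b--▸ v17
  v16 = b.(0\{b,c,d} + c.0) | (0 | 0) :: --b--▸ v19
  v17 = (0\{b,c,d} + c.0) | (0 | (0 + 0)) :: --c--▸ v22
  v18 = 0 | ((c.0 + 0) | (0 + 0)) :: --c--▸ v22
  v19 = (0\{b,c,d} + c.0) | (0 | 0) :: --c--▸ v23
  v20 = 0 | c.(0 | 0) :: --c--▸ v23
  v21 = 0 | (0 | b.(0 + 0)) :: --b--▸ v22
  v22 = 0 | (0 | (0 + 0)) :: deadlocked
  v23 = 0 | (0 | 0) :: deadlocked
Partition-refinement fixed point:
  B0 = {u0}
  B1 = {u3, v2, v3}
  B2 = {u7, v6, v7}
  B3 = {u15, u16, v15, v16}
  B4 = {u17, u19, u20, v17, v18, v19, v20}
  B5 = {u22, u23, v22, v23}
  B6 = {u12, v11, v12}
  B7 = {u10, u9, v10, v9}
  B8 = {u1}
  B9 = {u5}
  B10 = {u11}
  B11 = {u18}
  B12 = {u13, v13, v14}
  B13 = {u21, v21}
  B14 = {u14}
  B15 = {u6}
  B16 = {u8, v8}
  B17 = {u4, v4}
  B18 = {u2}
  B19 = {v0}
  B20 = {v1}
  B21 = {v5}
u0 ∈ B0, v0 ∈ B19 → different blocks

not bisimilar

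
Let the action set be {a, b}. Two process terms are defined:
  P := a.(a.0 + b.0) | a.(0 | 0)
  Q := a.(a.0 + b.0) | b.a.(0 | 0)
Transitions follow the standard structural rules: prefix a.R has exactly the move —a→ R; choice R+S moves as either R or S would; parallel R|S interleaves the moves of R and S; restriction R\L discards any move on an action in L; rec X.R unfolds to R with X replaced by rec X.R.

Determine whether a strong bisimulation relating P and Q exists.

NO

P's transition system — 6 states:
  p0 = a.(a.0 + b.0) | a.(0 | 0) → —a→ p1, —a→ p2
  p1 = (a.0 + b.0) | a.(0 | 0) → —a→ p3, —a→ p4, —b→ p4
  p2 = a.(a.0 + b.0) | (0 | 0) → —a→ p3
  p3 = (a.0 + b.0) | (0 | 0) → —a→ p5, —b→ p5
  p4 = 0 | a.(0 | 0) → —a→ p5
  p5 = 0 | (0 | 0) → ·
Q's transition system — 9 states:
  q0 = a.(a.0 + b.0) | b.a.(0 | 0) → —a→ q1, —b→ q2
  q1 = (a.0 + b.0) | b.a.(0 | 0) → —a→ q3, —b→ q3, —b→ q4
  q2 = a.(a.0 + b.0) | a.(0 | 0) → —a→ q4, —a→ q5
  q3 = 0 | b.a.(0 | 0) → —b→ q6
  q4 = (a.0 + b.0) | a.(0 | 0) → —a→ q6, —a→ q7, —b→ q6
  q5 = a.(a.0 + b.0) | (0 | 0) → —a→ q7
  q6 = 0 | a.(0 | 0) → —a→ q8
  q7 = (a.0 + b.0) | (0 | 0) → —a→ q8, —b→ q8
  q8 = 0 | (0 | 0) → ·
Coarsest stable partition (strong bisimilarity classes):
  B0 = {p0, q2}
  B1 = {p1, q4}
  B2 = {p3, q7}
  B3 = {p5, q8}
  B4 = {p4, q6}
  B5 = {p2, q5}
  B6 = {q0}
  B7 = {q1}
  B8 = {q3}
p0 ∈ B0, q0 ∈ B6 → different blocks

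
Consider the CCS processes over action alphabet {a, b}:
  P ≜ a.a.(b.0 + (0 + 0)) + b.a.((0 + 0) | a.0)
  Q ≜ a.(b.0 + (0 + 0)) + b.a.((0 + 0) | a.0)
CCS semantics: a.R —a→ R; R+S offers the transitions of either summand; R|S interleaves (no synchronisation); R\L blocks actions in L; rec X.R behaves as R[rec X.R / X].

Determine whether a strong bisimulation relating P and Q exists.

NO

LTS(P): 7 reachable states
  s0 = a.a.(b.0 + (0 + 0)) + b.a.((0 + 0) | a.0) has moves --a--▸ s1, --b--▸ s2
  s1 = a.(b.0 + (0 + 0)) has moves --a--▸ s3
  s2 = a.((0 + 0) | a.0) has moves --a--▸ s4
  s3 = b.0 + (0 + 0) has moves --b--▸ s5
  s4 = (0 + 0) | a.0 has moves --a--▸ s6
  s5 = 0 has moves (no moves)
  s6 = (0 + 0) | 0 has moves (no moves)
LTS(Q): 6 reachable states
  t0 = a.(b.0 + (0 + 0)) + b.a.((0 + 0) | a.0) has moves --a--▸ t1, --b--▸ t2
  t1 = b.0 + (0 + 0) has moves --b--▸ t3
  t2 = a.((0 + 0) | a.0) has moves --a--▸ t4
  t3 = 0 has moves (no moves)
  t4 = (0 + 0) | a.0 has moves --a--▸ t5
  t5 = (0 + 0) | 0 has moves (no moves)
Coarsest stable partition (strong bisimilarity classes):
  B0 = {s0}
  B1 = {s2, t2}
  B2 = {s4, t4}
  B3 = {s5, s6, t3, t5}
  B4 = {s1}
  B5 = {s3, t1}
  B6 = {t0}
s0 ∈ B0, t0 ∈ B6 → different blocks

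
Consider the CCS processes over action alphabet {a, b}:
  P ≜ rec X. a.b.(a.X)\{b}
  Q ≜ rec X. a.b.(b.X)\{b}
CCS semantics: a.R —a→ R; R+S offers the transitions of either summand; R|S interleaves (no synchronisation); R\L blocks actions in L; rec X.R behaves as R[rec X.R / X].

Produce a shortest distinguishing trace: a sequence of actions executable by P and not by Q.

aba

LTS(P): 5 reachable states
  u0 = rec X. a.b.(a.X)\{b} ⊢ --a--▸ u1
  u1 = b.(a.(rec X. a.b.(a.X)\{b}))\{b} ⊢ --b--▸ u2
  u2 = (a.(rec X. a.b.(a.X)\{b}))\{b} ⊢ --a--▸ u3
  u3 = (rec X. a.b.(a.X)\{b})\{b} ⊢ --a--▸ u4
  u4 = (b.(a.(rec X. a.b.(a.X)\{b}))\{b})\{b} ⊢ (no moves)
LTS(Q): 3 reachable states
  v0 = rec X. a.b.(b.X)\{b} ⊢ --a--▸ v1
  v1 = b.(b.(rec X. a.b.(b.X)\{b}))\{b} ⊢ --b--▸ v2
  v2 = (b.(rec X. a.b.(b.X)\{b}))\{b} ⊢ (no moves)
Trace ⟨aba⟩ through P, begin at {u0}:
  step 1 (a): {u1}
  step 2 (b): {u2}
  step 3 (a): {u3}
  P completes σ.
Trace ⟨aba⟩ through Q, begin at {v0}:
  step 1 (a): {v1}
  step 2 (b): {v2}
  step 3 (a): ∅  — Q cannot continue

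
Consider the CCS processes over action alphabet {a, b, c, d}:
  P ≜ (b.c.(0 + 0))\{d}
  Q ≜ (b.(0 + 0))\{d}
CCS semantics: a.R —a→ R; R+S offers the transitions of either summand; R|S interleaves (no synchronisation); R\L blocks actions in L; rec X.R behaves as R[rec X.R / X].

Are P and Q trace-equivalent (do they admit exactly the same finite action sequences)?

traces(P) ≠ traces(Q) — witness ⟨bc⟩

LTS(P): 3 reachable states
  s0 = (b.c.(0 + 0))\{d} | -b-> s1
  s1 = (c.(0 + 0))\{d} | -c-> s2
  s2 = (0 + 0)\{d} | stopped
LTS(Q): 2 reachable states
  t0 = (b.(0 + 0))\{d} | -b-> t1
  t1 = (0 + 0)\{d} | stopped
Trace ⟨bc⟩ through P, begin at {s0}:
  [1] b ⇒ {s1}
  [2] c ⇒ {s2}
  — P admits the full trace.
Trace ⟨bc⟩ through Q, begin at {t0}:
  [1] b ⇒ {t1}
  [2] c ⇒ ∅ (Q stuck)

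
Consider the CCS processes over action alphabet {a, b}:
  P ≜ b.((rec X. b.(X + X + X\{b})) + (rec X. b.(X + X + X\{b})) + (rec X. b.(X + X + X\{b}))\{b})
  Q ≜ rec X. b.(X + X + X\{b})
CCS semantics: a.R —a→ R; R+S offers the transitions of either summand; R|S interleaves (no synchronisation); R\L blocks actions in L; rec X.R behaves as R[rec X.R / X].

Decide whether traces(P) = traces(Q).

P's transition system — 2 states:
  m0 = b.((rec X. b.(X + X + X\{b})) + (rec X. b.(X + X + X\{b})) + (rec X. b.(X + X + X\{b}))\{b}) has moves -b-> m1
  m1 = (rec X. b.(X + X + X\{b})) + (rec X. b.(X + X + X\{b})) + (rec X. b.(X + X + X\{b}))\{b} has moves -b-> m1
Q's transition system — 2 states:
  n0 = rec X. b.(X + X + X\{b}) has moves -b-> n1
  n1 = (rec X. b.(X + X + X\{b})) + (rec X. b.(X + X + X\{b})) + (rec X. b.(X + X + X\{b}))\{b} has moves -b-> n1
Bisimilarity quotient blocks:
  B0 = {m0, m1, n0, n1}
m0 ∈ B0, n0 ∈ B0 → same block
Bisimilar ⇒ trace-equivalent.

traces(P) = traces(Q)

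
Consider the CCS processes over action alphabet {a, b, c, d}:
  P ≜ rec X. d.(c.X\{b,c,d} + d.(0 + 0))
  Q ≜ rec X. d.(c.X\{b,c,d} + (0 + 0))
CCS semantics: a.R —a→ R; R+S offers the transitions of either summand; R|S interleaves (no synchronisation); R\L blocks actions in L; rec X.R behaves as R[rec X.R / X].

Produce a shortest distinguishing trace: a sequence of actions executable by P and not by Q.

dd

LTS(P): 4 reachable states
  u0 = rec X. d.(c.X\{b,c,d} + d.(0 + 0)) → -d-> u1
  u1 = c.(rec X. d.(c.X\{b,c,d} + d.(0 + 0)))\{b,c,d} + d.(0 + 0) → -c-> u2, -d-> u3
  u2 = (rec X. d.(c.X\{b,c,d} + d.(0 + 0)))\{b,c,d} → ·
  u3 = 0 + 0 → ·
LTS(Q): 3 reachable states
  v0 = rec X. d.(c.X\{b,c,d} + (0 + 0)) → -d-> v1
  v1 = c.(rec X. d.(c.X\{b,c,d} + (0 + 0)))\{b,c,d} + (0 + 0) → -c-> v2
  v2 = (rec X. d.(c.X\{b,c,d} + (0 + 0)))\{b,c,d} → ·
Run σ = ⟨dd⟩ on P: start {u0}
  after d @ step 1: {u1}
  after d @ step 2: {u3}
  ✓ P
Run σ = ⟨dd⟩ on Q: start {v0}
  after d @ step 1: {v1}
  after d @ step 2: no successor for Q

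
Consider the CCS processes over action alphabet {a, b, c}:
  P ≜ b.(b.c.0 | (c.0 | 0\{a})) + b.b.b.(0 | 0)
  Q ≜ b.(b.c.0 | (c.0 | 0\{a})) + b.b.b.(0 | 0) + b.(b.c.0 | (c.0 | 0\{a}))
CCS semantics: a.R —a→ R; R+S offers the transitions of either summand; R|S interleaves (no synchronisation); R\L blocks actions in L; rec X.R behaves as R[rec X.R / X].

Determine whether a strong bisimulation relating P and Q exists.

P ~ Q

Reachable graph of P (10 states):
  s0 = b.(b.c.0 | (c.0 | 0\{a})) + b.b.b.(0 | 0) has moves --b--▸ s1, --b--▸ s2
  s1 = b.b.(0 | 0) has moves --b--▸ s3
  s2 = b.c.0 | (c.0 | 0\{a}) has moves --b--▸ s4, --c--▸ s5
  s3 = b.(0 | 0) has moves --b--▸ s6
  s4 = c.0 | (c.0 | 0\{a}) has moves --c--▸ s7, --c--▸ s8
  s5 = b.c.0 | (0 | 0\{a}) has moves --b--▸ s8
  s6 = 0 | 0 has moves stopped
  s7 = 0 | (c.0 | 0\{a}) has moves --c--▸ s9
  s8 = c.0 | (0 | 0\{a}) has moves --c--▸ s9
  s9 = 0 | (0 | 0\{a}) has moves stopped
Reachable graph of Q (10 states):
  t0 = b.(b.c.0 | (c.0 | 0\{a})) + b.b.b.(0 | 0) + b.(b.c.0 | (c.0 | 0\{a})) has moves --b--▸ t1, --b--▸ t2
  t1 = b.b.(0 | 0) has moves --b--▸ t3
  t2 = b.c.0 | (c.0 | 0\{a}) has moves --b--▸ t4, --c--▸ t5
  t3 = b.(0 | 0) has moves --b--▸ t6
  t4 = c.0 | (c.0 | 0\{a}) has moves --c--▸ t7, --c--▸ t8
  t5 = b.c.0 | (0 | 0\{a}) has moves --b--▸ t8
  t6 = 0 | 0 has moves stopped
  t7 = 0 | (c.0 | 0\{a}) has moves --c--▸ t9
  t8 = c.0 | (0 | 0\{a}) has moves --c--▸ t9
  t9 = 0 | (0 | 0\{a}) has moves stopped
Coarsest stable partition (strong bisimilarity classes):
  B0 = {s0, t0}
  B1 = {s1, t1}
  B2 = {s3, t3}
  B3 = {s6, s9, t6, t9}
  B4 = {s2, t2}
  B5 = {s5, t5}
  B6 = {s7, s8, t7, t8}
  B7 = {s4, t4}
s0 ∈ B0, t0 ∈ B0 → same block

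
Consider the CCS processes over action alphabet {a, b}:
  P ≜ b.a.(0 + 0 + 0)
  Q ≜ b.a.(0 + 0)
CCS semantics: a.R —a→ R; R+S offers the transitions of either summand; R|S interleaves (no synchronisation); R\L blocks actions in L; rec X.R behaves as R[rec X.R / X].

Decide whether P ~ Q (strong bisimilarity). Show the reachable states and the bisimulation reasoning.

LTS(P): 3 reachable states
  m0 = b.a.(0 + 0 + 0) ⊢ ··b··> m1
  m1 = a.(0 + 0 + 0) ⊢ ··a··> m2
  m2 = 0 + 0 + 0 ⊢ deadlocked
LTS(Q): 3 reachable states
  n0 = b.a.(0 + 0) ⊢ ··b··> n1
  n1 = a.(0 + 0) ⊢ ··a··> n2
  n2 = 0 + 0 ⊢ deadlocked
Bisimilarity quotient blocks:
  B0 = {m0, n0}
  B1 = {m1, n1}
  B2 = {m2, n2}
m0 ∈ B0, n0 ∈ B0 → same block

YES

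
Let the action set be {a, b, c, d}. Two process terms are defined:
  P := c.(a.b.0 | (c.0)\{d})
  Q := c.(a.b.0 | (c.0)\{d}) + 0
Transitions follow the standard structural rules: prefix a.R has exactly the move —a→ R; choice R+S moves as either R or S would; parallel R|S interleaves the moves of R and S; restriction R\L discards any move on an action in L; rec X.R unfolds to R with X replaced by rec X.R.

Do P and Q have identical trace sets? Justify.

P's transition system — 7 states:
  u0 = c.(a.b.0 | (c.0)\{d}) ⊢ —c→ u1
  u1 = a.b.0 | (c.0)\{d} ⊢ —a→ u2, —c→ u3
  u2 = b.0 | (c.0)\{d} ⊢ —b→ u4, —c→ u5
  u3 = a.b.0 | 0\{d} ⊢ —a→ u5
  u4 = 0 | (c.0)\{d} ⊢ —c→ u6
  u5 = b.0 | 0\{d} ⊢ —b→ u6
  u6 = 0 | 0\{d} ⊢ stopped
Q's transition system — 7 states:
  v0 = c.(a.b.0 | (c.0)\{d}) + 0 ⊢ —c→ v1
  v1 = a.b.0 | (c.0)\{d} ⊢ —a→ v2, —c→ v3
  v2 = b.0 | (c.0)\{d} ⊢ —b→ v4, —c→ v5
  v3 = a.b.0 | 0\{d} ⊢ —a→ v5
  v4 = 0 | (c.0)\{d} ⊢ —c→ v6
  v5 = b.0 | 0\{d} ⊢ —b→ v6
  v6 = 0 | 0\{d} ⊢ stopped
Bisimilarity quotient blocks:
  B0 = {u0, v0}
  B1 = {u1, v1}
  B2 = {u2, v2}
  B3 = {u5, v5}
  B4 = {u6, v6}
  B5 = {u4, v4}
  B6 = {u3, v3}
u0 ∈ B0, v0 ∈ B0 → same block
Bisimilar ⇒ trace-equivalent.

YES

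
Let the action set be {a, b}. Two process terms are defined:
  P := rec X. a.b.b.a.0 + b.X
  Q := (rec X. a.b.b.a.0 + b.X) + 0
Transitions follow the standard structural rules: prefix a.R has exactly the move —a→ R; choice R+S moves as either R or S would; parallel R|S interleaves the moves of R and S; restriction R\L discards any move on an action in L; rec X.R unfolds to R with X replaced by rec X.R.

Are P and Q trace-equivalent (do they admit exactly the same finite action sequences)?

traces(P) = traces(Q)

P's transition system — 5 states:
  s0 = rec X. a.b.b.a.0 + b.X → -a-> s1, -b-> s0
  s1 = b.b.a.0 → -b-> s2
  s2 = b.a.0 → -b-> s3
  s3 = a.0 → -a-> s4
  s4 = 0 → (no moves)
Q's transition system — 6 states:
  t0 = (rec X. a.b.b.a.0 + b.X) + 0 → -a-> t1, -b-> t2
  t1 = b.b.a.0 → -b-> t3
  t2 = rec X. a.b.b.a.0 + b.X → -a-> t1, -b-> t2
  t3 = b.a.0 → -b-> t4
  t4 = a.0 → -a-> t5
  t5 = 0 → (no moves)
Bisimilarity quotient blocks:
  B0 = {s0, t0, t2}
  B1 = {s1, t1}
  B2 = {s2, t3}
  B3 = {s3, t4}
  B4 = {s4, t5}
s0 ∈ B0, t0 ∈ B0 → same block
Bisimilar ⇒ trace-equivalent.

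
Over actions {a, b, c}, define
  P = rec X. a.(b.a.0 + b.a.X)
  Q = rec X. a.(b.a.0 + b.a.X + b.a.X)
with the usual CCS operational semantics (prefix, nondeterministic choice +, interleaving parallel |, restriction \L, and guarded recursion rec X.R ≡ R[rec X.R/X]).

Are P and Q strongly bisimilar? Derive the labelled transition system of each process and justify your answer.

Reachable graph of P (5 states):
  m0 = rec X. a.(b.a.0 + b.a.X) :: ··a··> m1
  m1 = b.a.0 + b.a.(rec X. a.(b.a.0 + b.a.X)) :: ··b··> m2, ··b··> m3
  m2 = a.(rec X. a.(b.a.0 + b.a.X)) :: ··a··> m0
  m3 = a.0 :: ··a··> m4
  m4 = 0 :: deadlocked
Reachable graph of Q (5 states):
  n0 = rec X. a.(b.a.0 + b.a.X + b.a.X) :: ··a··> n1
  n1 = b.a.0 + b.a.(rec X. a.(b.a.0 + b.a.X + b.a.X)) + b.a.(rec X. a.(b.a.0 + b.a.X + b.a.X)) :: ··b··> n2, ··b··> n3
  n2 = a.(rec X. a.(b.a.0 + b.a.X + b.a.X)) :: ··a··> n0
  n3 = a.0 :: ··a··> n4
  n4 = 0 :: deadlocked
Partition-refinement fixed point:
  B0 = {m0, n0}
  B1 = {m1, n1}
  B2 = {m3, n3}
  B3 = {m4, n4}
  B4 = {m2, n2}
m0 ∈ B0, n0 ∈ B0 → same block

YES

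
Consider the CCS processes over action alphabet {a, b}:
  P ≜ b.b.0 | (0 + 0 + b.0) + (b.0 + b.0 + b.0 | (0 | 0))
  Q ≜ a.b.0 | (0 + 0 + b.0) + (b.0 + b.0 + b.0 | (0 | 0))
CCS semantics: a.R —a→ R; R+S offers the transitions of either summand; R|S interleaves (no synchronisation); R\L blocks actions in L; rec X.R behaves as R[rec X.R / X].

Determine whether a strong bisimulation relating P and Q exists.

LTS(P): 8 reachable states
  s0 = b.b.0 | (0 + 0 + b.0) + (b.0 + b.0 + b.0 | (0 | 0)) → ··b··> s1, ··b··> s2, ··b··> s3, ··b··> s4
  s1 = 0 → ·
  s2 = 0 | (0 | 0) → ·
  s3 = b.0 | (0 + 0 + b.0) → ··b··> s5, ··b··> s6
  s4 = b.b.0 | 0 → ··b··> s6
  s5 = 0 | (0 + 0 + b.0) → ··b··> s7
  s6 = b.0 | 0 → ··b··> s7
  s7 = 0 | 0 → ·
LTS(Q): 8 reachable states
  t0 = a.b.0 | (0 + 0 + b.0) + (b.0 + b.0 + b.0 | (0 | 0)) → ··a··> t1, ··b··> t2, ··b··> t3, ··b··> t4
  t1 = b.0 | (0 + 0 + b.0) → ··b··> t5, ··b··> t6
  t2 = 0 → ·
  t3 = 0 | (0 | 0) → ·
  t4 = a.b.0 | 0 → ··a··> t6
  t5 = 0 | (0 + 0 + b.0) → ··b··> t7
  t6 = b.0 | 0 → ··b··> t7
  t7 = 0 | 0 → ·
Bisimilarity quotient blocks:
  B0 = {s0}
  B1 = {s1, s2, s7, t2, t3, t7}
  B2 = {s3, s4, t1}
  B3 = {s5, s6, t5, t6}
  B4 = {t0}
  B5 = {t4}
s0 ∈ B0, t0 ∈ B4 → different blocks

NO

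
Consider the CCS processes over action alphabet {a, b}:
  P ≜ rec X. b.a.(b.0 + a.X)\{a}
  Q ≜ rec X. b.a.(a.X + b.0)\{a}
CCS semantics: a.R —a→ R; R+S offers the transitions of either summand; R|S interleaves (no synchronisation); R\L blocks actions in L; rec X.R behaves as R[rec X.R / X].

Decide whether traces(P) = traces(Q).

YES

P's transition system — 4 states:
  p0 = rec X. b.a.(b.0 + a.X)\{a} has moves =b=> p1
  p1 = a.(b.0 + a.(rec X. b.a.(b.0 + a.X)\{a}))\{a} has moves =a=> p2
  p2 = (b.0 + a.(rec X. b.a.(b.0 + a.X)\{a}))\{a} has moves =b=> p3
  p3 = 0\{a} has moves (no moves)
Q's transition system — 4 states:
  q0 = rec X. b.a.(a.X + b.0)\{a} has moves =b=> q1
  q1 = a.(a.(rec X. b.a.(a.X + b.0)\{a}) + b.0)\{a} has moves =a=> q2
  q2 = (a.(rec X. b.a.(a.X + b.0)\{a}) + b.0)\{a} has moves =b=> q3
  q3 = 0\{a} has moves (no moves)
Partition-refinement fixed point:
  B0 = {p0, q0}
  B1 = {p1, q1}
  B2 = {p2, q2}
  B3 = {p3, q3}
p0 ∈ B0, q0 ∈ B0 → same block
Bisimilar ⇒ trace-equivalent.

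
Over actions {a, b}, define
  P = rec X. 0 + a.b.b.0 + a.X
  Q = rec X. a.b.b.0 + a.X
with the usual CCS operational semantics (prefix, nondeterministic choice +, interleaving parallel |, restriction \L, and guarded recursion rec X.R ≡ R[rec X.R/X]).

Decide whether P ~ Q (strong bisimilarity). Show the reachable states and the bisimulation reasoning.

Reachable graph of P (4 states):
  p0 = rec X. 0 + a.b.b.0 + a.X has moves -a-> p0, -a-> p1
  p1 = b.b.0 has moves -b-> p2
  p2 = b.0 has moves -b-> p3
  p3 = 0 has moves ∅
Reachable graph of Q (4 states):
  q0 = rec X. a.b.b.0 + a.X has moves -a-> q0, -a-> q1
  q1 = b.b.0 has moves -b-> q2
  q2 = b.0 has moves -b-> q3
  q3 = 0 has moves ∅
Coarsest stable partition (strong bisimilarity classes):
  B0 = {p0, q0}
  B1 = {p1, q1}
  B2 = {p2, q2}
  B3 = {p3, q3}
p0 ∈ B0, q0 ∈ B0 → same block

YES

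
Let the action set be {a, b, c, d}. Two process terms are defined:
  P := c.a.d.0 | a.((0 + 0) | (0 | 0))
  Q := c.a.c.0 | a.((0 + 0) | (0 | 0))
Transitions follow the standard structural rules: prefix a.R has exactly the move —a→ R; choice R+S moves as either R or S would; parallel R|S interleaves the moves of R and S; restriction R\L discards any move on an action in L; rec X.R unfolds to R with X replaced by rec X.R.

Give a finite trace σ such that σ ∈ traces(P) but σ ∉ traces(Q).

P's transition system — 8 states:
  m0 = c.a.d.0 | a.((0 + 0) | (0 | 0)) has moves =a=> m1, =c=> m2
  m1 = c.a.d.0 | ((0 + 0) | (0 | 0)) has moves =c=> m3
  m2 = a.d.0 | a.((0 + 0) | (0 | 0)) has moves =a=> m3, =a=> m4
  m3 = a.d.0 | ((0 + 0) | (0 | 0)) has moves =a=> m5
  m4 = d.0 | a.((0 + 0) | (0 | 0)) has moves =a=> m5, =d=> m6
  m5 = d.0 | ((0 + 0) | (0 | 0)) has moves =d=> m7
  m6 = 0 | a.((0 + 0) | (0 | 0)) has moves =a=> m7
  m7 = 0 | ((0 + 0) | (0 | 0)) has moves ·
Q's transition system — 8 states:
  n0 = c.a.c.0 | a.((0 + 0) | (0 | 0)) has moves =a=> n1, =c=> n2
  n1 = c.a.c.0 | ((0 + 0) | (0 | 0)) has moves =c=> n3
  n2 = a.c.0 | a.((0 + 0) | (0 | 0)) has moves =a=> n3, =a=> n4
  n3 = a.c.0 | ((0 + 0) | (0 | 0)) has moves =a=> n5
  n4 = c.0 | a.((0 + 0) | (0 | 0)) has moves =a=> n5, =c=> n6
  n5 = c.0 | ((0 + 0) | (0 | 0)) has moves =c=> n7
  n6 = 0 | a.((0 + 0) | (0 | 0)) has moves =a=> n7
  n7 = 0 | ((0 + 0) | (0 | 0)) has moves ·
Run σ = ⟨cad⟩ on P: start {m0}
  [1] c ⇒ {m2}
  [2] a ⇒ {m3, m4}
  [3] d ⇒ {m6}
  ✓ P
Run σ = ⟨cad⟩ on Q: start {n0}
  [1] c ⇒ {n2}
  [2] a ⇒ {n3, n4}
  [3] d ⇒ ∅ (Q stuck)

cad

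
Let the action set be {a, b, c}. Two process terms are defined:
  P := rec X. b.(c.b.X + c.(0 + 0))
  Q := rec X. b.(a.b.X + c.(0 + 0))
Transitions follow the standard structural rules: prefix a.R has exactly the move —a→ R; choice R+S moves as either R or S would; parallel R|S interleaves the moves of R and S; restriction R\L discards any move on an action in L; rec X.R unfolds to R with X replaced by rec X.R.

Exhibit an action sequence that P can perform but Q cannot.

LTS(P): 4 reachable states
  m0 = rec X. b.(c.b.X + c.(0 + 0)) :: --b--▸ m1
  m1 = c.b.(rec X. b.(c.b.X + c.(0 + 0))) + c.(0 + 0) :: --c--▸ m2, --c--▸ m3
  m2 = 0 + 0 :: ·
  m3 = b.(rec X. b.(c.b.X + c.(0 + 0))) :: --b--▸ m0
LTS(Q): 4 reachable states
  n0 = rec X. b.(a.b.X + c.(0 + 0)) :: --b--▸ n1
  n1 = a.b.(rec X. b.(a.b.X + c.(0 + 0))) + c.(0 + 0) :: --a--▸ n2, --c--▸ n3
  n2 = b.(rec X. b.(a.b.X + c.(0 + 0))) :: --b--▸ n0
  n3 = 0 + 0 :: ·
Executing bcb from P (initial set {m0}):
  step 1 (b): {m1}
  step 2 (c): {m2, m3}
  step 3 (b): {m0}
  — P admits the full trace.
Executing bcb from Q (initial set {n0}):
  step 1 (b): {n1}
  step 2 (c): {n3}
  step 3 (b): no successor for Q

bcb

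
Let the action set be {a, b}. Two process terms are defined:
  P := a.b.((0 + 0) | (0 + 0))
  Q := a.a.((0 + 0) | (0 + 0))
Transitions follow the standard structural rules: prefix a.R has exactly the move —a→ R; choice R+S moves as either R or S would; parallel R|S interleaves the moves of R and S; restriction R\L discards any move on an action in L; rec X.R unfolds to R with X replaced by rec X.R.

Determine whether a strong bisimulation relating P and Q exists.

P ≁ Q

Reachable graph of P (3 states):
  s0 = a.b.((0 + 0) | (0 + 0)) → -a-> s1
  s1 = b.((0 + 0) | (0 + 0)) → -b-> s2
  s2 = (0 + 0) | (0 + 0) → ·
Reachable graph of Q (3 states):
  t0 = a.a.((0 + 0) | (0 + 0)) → -a-> t1
  t1 = a.((0 + 0) | (0 + 0)) → -a-> t2
  t2 = (0 + 0) | (0 + 0) → ·
Coarsest stable partition (strong bisimilarity classes):
  B0 = {s0}
  B1 = {s1}
  B2 = {s2, t2}
  B3 = {t0}
  B4 = {t1}
s0 ∈ B0, t0 ∈ B3 → different blocks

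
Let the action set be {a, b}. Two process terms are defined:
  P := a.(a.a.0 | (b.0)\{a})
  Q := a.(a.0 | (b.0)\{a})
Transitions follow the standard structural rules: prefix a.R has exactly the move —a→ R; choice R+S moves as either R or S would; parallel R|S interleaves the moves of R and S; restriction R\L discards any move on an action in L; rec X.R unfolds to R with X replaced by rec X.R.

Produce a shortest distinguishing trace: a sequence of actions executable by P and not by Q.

aaa

P's transition system — 7 states:
  s0 = a.(a.a.0 | (b.0)\{a}) has moves -a-> s1
  s1 = a.a.0 | (b.0)\{a} has moves -a-> s2, -b-> s3
  s2 = a.0 | (b.0)\{a} has moves -a-> s4, -b-> s5
  s3 = a.a.0 | 0\{a} has moves -a-> s5
  s4 = 0 | (b.0)\{a} has moves -b-> s6
  s5 = a.0 | 0\{a} has moves -a-> s6
  s6 = 0 | 0\{a} has moves ·
Q's transition system — 5 states:
  t0 = a.(a.0 | (b.0)\{a}) has moves -a-> t1
  t1 = a.0 | (b.0)\{a} has moves -a-> t2, -b-> t3
  t2 = 0 | (b.0)\{a} has moves -b-> t4
  t3 = a.0 | 0\{a} has moves -a-> t4
  t4 = 0 | 0\{a} has moves ·
Executing aaa from P (initial set {s0}):
  step 1 (a): {s1}
  step 2 (a): {s2}
  step 3 (a): {s4}
  P completes σ.
Executing aaa from Q (initial set {t0}):
  step 1 (a): {t1}
  step 2 (a): {t2}
  step 3 (a): ∅  — Q cannot continue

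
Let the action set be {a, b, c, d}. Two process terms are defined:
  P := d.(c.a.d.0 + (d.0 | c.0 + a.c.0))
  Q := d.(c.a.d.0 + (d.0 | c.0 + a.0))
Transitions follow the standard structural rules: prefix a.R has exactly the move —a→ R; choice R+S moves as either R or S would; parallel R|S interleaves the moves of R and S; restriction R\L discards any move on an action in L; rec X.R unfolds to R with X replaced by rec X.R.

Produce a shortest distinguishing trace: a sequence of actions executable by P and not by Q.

dac

P's transition system — 9 states:
  s0 = d.(c.a.d.0 + (d.0 | c.0 + a.c.0)) → ··d··> s1
  s1 = c.a.d.0 + (d.0 | c.0 + a.c.0) → ··a··> s2, ··c··> s3, ··c··> s4, ··d··> s5
  s2 = c.0 → ··c··> s6
  s3 = a.d.0 → ··a··> s7
  s4 = d.0 | 0 → ··d··> s8
  s5 = 0 | c.0 → ··c··> s8
  s6 = 0 → deadlocked
  s7 = d.0 → ··d··> s6
  s8 = 0 | 0 → deadlocked
Q's transition system — 8 states:
  t0 = d.(c.a.d.0 + (d.0 | c.0 + a.0)) → ··d··> t1
  t1 = c.a.d.0 + (d.0 | c.0 + a.0) → ··a··> t2, ··c··> t3, ··c··> t4, ··d··> t5
  t2 = 0 → deadlocked
  t3 = a.d.0 → ··a··> t6
  t4 = d.0 | 0 → ··d··> t7
  t5 = 0 | c.0 → ··c··> t7
  t6 = d.0 → ··d··> t2
  t7 = 0 | 0 → deadlocked
Run σ = ⟨dac⟩ on P: start {s0}
  step 1 (d): {s1}
  step 2 (a): {s2}
  step 3 (c): {s6}
  ✓ P
Run σ = ⟨dac⟩ on Q: start {t0}
  step 1 (d): {t1}
  step 2 (a): {t2}
  step 3 (c): ∅ (Q stuck)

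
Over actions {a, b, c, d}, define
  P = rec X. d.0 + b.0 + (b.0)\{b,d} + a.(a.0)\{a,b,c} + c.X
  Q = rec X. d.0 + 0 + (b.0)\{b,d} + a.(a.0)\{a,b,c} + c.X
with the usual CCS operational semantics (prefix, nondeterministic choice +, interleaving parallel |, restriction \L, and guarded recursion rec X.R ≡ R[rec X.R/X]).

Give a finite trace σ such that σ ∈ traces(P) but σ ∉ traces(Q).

b

LTS(P): 3 reachable states
  p0 = rec X. d.0 + b.0 + (b.0)\{b,d} + a.(a.0)\{a,b,c} + c.X | =a=> p1, =b=> p2, =c=> p0, =d=> p2
  p1 = (a.0)\{a,b,c} | (no moves)
  p2 = 0 | (no moves)
LTS(Q): 3 reachable states
  q0 = rec X. d.0 + 0 + (b.0)\{b,d} + a.(a.0)\{a,b,c} + c.X | =a=> q1, =c=> q0, =d=> q2
  q1 = (a.0)\{a,b,c} | (no moves)
  q2 = 0 | (no moves)
Executing b from P (initial set {p0}):
  after b @ step 1: {p2}
  — P admits the full trace.
Executing b from Q (initial set {q0}):
  after b @ step 1: ∅ (Q stuck)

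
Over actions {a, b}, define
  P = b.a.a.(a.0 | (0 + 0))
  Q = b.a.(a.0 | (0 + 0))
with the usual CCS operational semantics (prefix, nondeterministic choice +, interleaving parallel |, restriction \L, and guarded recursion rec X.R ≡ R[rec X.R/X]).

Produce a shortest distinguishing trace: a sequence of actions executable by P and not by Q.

baaa

LTS(P): 5 reachable states
  s0 = b.a.a.(a.0 | (0 + 0)) has moves -b-> s1
  s1 = a.a.(a.0 | (0 + 0)) has moves -a-> s2
  s2 = a.(a.0 | (0 + 0)) has moves -a-> s3
  s3 = a.0 | (0 + 0) has moves -a-> s4
  s4 = 0 | (0 + 0) has moves deadlocked
LTS(Q): 4 reachable states
  t0 = b.a.(a.0 | (0 + 0)) has moves -b-> t1
  t1 = a.(a.0 | (0 + 0)) has moves -a-> t2
  t2 = a.0 | (0 + 0) has moves -a-> t3
  t3 = 0 | (0 + 0) has moves deadlocked
Executing baaa from P (initial set {s0}):
  after b @ step 1: {s1}
  after a @ step 2: {s2}
  after a @ step 3: {s3}
  after a @ step 4: {s4}
  ✓ P
Executing baaa from Q (initial set {t0}):
  after b @ step 1: {t1}
  after a @ step 2: {t2}
  after a @ step 3: {t3}
  after a @ step 4: ∅  — Q cannot continue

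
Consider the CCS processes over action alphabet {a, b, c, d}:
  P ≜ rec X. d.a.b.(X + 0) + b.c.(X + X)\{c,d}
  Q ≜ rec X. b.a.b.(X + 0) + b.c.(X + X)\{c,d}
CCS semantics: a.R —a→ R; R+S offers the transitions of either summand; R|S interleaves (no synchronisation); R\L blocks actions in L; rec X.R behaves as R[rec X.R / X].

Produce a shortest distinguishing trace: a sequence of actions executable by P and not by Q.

d

LTS(P): 7 reachable states
  s0 = rec X. d.a.b.(X + 0) + b.c.(X + X)\{c,d} :: --b--▸ s1, --d--▸ s2
  s1 = c.((rec X. d.a.b.(X + 0) + b.c.(X + X)\{c,d}) + (rec X. d.a.b.(X + 0) + b.c.(X + X)\{c,d}))\{c,d} :: --c--▸ s3
  s2 = a.b.((rec X. d.a.b.(X + 0) + b.c.(X + X)\{c,d}) + 0) :: --a--▸ s4
  s3 = ((rec X. d.a.b.(X + 0) + b.c.(X + X)\{c,d}) + (rec X. d.a.b.(X + 0) + b.c.(X + X)\{c,d}))\{c,d} :: --b--▸ s5
  s4 = b.((rec X. d.a.b.(X + 0) + b.c.(X + X)\{c,d}) + 0) :: --b--▸ s6
  s5 = (c.((rec X. d.a.b.(X + 0) + b.c.(X + X)\{c,d}) + (rec X. d.a.b.(X + 0) + b.c.(X + X)\{c,d}))\{c,d})\{c,d} :: ∅
  s6 = (rec X. d.a.b.(X + 0) + b.c.(X + X)\{c,d}) + 0 :: --b--▸ s1, --d--▸ s2
LTS(Q): 10 reachable states
  t0 = rec X. b.a.b.(X + 0) + b.c.(X + X)\{c,d} :: --b--▸ t1, --b--▸ t2
  t1 = a.b.((rec X. b.a.b.(X + 0) + b.c.(X + X)\{c,d}) + 0) :: --a--▸ t3
  t2 = c.((rec X. b.a.b.(X + 0) + b.c.(X + X)\{c,d}) + (rec X. b.a.b.(X + 0) + b.c.(X + X)\{c,d}))\{c,d} :: --c--▸ t4
  t3 = b.((rec X. b.a.b.(X + 0) + b.c.(X + X)\{c,d}) + 0) :: --b--▸ t5
  t4 = ((rec X. b.a.b.(X + 0) + b.c.(X + X)\{c,d}) + (rec X. b.a.b.(X + 0) + b.c.(X + X)\{c,d}))\{c,d} :: --b--▸ t6, --b--▸ t7
  t5 = (rec X. b.a.b.(X + 0) + b.c.(X + X)\{c,d}) + 0 :: --b--▸ t1, --b--▸ t2
  t6 = (a.b.((rec X. b.a.b.(X + 0) + b.c.(X + X)\{c,d}) + 0))\{c,d} :: --a--▸ t8
  t7 = (c.((rec X. b.a.b.(X + 0) + b.c.(X + X)\{c,d}) + (rec X. b.a.b.(X + 0) + b.c.(X + X)\{c,d}))\{c,d})\{c,d} :: ∅
  t8 = (b.((rec X. b.a.b.(X + 0) + b.c.(X + X)\{c,d}) + 0))\{c,d} :: --b--▸ t9
  t9 = ((rec X. b.a.b.(X + 0) + b.c.(X + X)\{c,d}) + 0)\{c,d} :: --b--▸ t6, --b--▸ t7
Executing d from P (initial set {s0}):
  step 1 (d): {s2}
  P completes σ.
Executing d from Q (initial set {t0}):
  step 1 (d): ∅ (Q stuck)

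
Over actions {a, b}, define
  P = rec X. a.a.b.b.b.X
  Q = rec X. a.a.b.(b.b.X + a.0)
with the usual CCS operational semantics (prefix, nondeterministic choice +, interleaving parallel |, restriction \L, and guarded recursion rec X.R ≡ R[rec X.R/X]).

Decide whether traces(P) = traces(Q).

trace-distinct — witness ⟨aaba⟩

P's transition system — 5 states:
  s0 = rec X. a.a.b.b.b.X has moves -a-> s1
  s1 = a.b.b.b.(rec X. a.a.b.b.b.X) has moves -a-> s2
  s2 = b.b.b.(rec X. a.a.b.b.b.X) has moves -b-> s3
  s3 = b.b.(rec X. a.a.b.b.b.X) has moves -b-> s4
  s4 = b.(rec X. a.a.b.b.b.X) has moves -b-> s0
Q's transition system — 6 states:
  t0 = rec X. a.a.b.(b.b.X + a.0) has moves -a-> t1
  t1 = a.b.(b.b.(rec X. a.a.b.(b.b.X + a.0)) + a.0) has moves -a-> t2
  t2 = b.(b.b.(rec X. a.a.b.(b.b.X + a.0)) + a.0) has moves -b-> t3
  t3 = b.b.(rec X. a.a.b.(b.b.X + a.0)) + a.0 has moves -a-> t4, -b-> t5
  t4 = 0 has moves ·
  t5 = b.(rec X. a.a.b.(b.b.X + a.0)) has moves -b-> t0
Trace ⟨aaba⟩ through Q, begin at {t0}:
  [1] a ⇒ {t1}
  [2] a ⇒ {t2}
  [3] b ⇒ {t3}
  [4] a ⇒ {t4}
  Q completes σ.
Trace ⟨aaba⟩ through P, begin at {s0}:
  [1] a ⇒ {s1}
  [2] a ⇒ {s2}
  [3] b ⇒ {s3}
  [4] a ⇒ ∅  — P cannot continue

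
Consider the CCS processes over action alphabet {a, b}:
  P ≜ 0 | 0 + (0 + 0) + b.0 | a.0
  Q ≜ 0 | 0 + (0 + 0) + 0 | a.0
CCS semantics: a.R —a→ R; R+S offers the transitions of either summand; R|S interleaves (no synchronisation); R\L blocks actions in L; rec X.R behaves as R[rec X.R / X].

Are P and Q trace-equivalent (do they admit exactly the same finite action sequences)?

traces(P) ≠ traces(Q) — witness ⟨b⟩

Reachable graph of P (4 states):
  m0 = 0 | 0 + (0 + 0) + b.0 | a.0 :: --a--▸ m1, --b--▸ m2
  m1 = b.0 | 0 :: --b--▸ m3
  m2 = 0 | a.0 :: --a--▸ m3
  m3 = 0 | 0 :: stopped
Reachable graph of Q (2 states):
  n0 = 0 | 0 + (0 + 0) + 0 | a.0 :: --a--▸ n1
  n1 = 0 | 0 :: stopped
Trace ⟨b⟩ through P, begin at {m0}:
  step 1 (b): {m2}
  ✓ P
Trace ⟨b⟩ through Q, begin at {n0}:
  step 1 (b): ∅  — Q cannot continue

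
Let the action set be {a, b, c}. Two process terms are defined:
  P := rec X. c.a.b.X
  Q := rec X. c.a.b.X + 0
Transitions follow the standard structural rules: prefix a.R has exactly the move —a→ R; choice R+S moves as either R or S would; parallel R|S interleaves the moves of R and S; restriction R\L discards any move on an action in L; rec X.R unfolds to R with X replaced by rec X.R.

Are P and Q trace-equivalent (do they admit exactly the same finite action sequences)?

LTS(P): 3 reachable states
  m0 = rec X. c.a.b.X | =c=> m1
  m1 = a.b.(rec X. c.a.b.X) | =a=> m2
  m2 = b.(rec X. c.a.b.X) | =b=> m0
LTS(Q): 3 reachable states
  n0 = rec X. c.a.b.X + 0 | =c=> n1
  n1 = a.b.(rec X. c.a.b.X + 0) | =a=> n2
  n2 = b.(rec X. c.a.b.X + 0) | =b=> n0
Bisimilarity quotient blocks:
  B0 = {m0, n0}
  B1 = {m1, n1}
  B2 = {m2, n2}
m0 ∈ B0, n0 ∈ B0 → same block
Bisimilar ⇒ trace-equivalent.

traces(P) = traces(Q)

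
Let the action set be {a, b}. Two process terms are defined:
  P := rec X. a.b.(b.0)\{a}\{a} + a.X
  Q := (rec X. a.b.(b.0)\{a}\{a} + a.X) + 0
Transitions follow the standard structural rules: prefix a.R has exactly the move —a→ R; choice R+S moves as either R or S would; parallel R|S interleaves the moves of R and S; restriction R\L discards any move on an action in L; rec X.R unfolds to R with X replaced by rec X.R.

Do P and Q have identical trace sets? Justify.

YES

P's transition system — 4 states:
  m0 = rec X. a.b.(b.0)\{a}\{a} + a.X | -a-> m0, -a-> m1
  m1 = b.(b.0)\{a}\{a} | -b-> m2
  m2 = (b.0)\{a}\{a} | -b-> m3
  m3 = 0\{a}\{a} | stopped
Q's transition system — 5 states:
  n0 = (rec X. a.b.(b.0)\{a}\{a} + a.X) + 0 | -a-> n1, -a-> n2
  n1 = b.(b.0)\{a}\{a} | -b-> n3
  n2 = rec X. a.b.(b.0)\{a}\{a} + a.X | -a-> n1, -a-> n2
  n3 = (b.0)\{a}\{a} | -b-> n4
  n4 = 0\{a}\{a} | stopped
Bisimilarity quotient blocks:
  B0 = {m0, n0, n2}
  B1 = {m1, n1}
  B2 = {m2, n3}
  B3 = {m3, n4}
m0 ∈ B0, n0 ∈ B0 → same block
Bisimilar ⇒ trace-equivalent.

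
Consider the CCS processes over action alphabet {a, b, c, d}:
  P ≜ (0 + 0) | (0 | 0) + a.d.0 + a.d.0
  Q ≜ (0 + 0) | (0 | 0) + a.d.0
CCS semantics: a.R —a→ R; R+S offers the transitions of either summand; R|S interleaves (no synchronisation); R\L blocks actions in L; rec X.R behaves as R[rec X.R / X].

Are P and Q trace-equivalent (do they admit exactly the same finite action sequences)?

traces(P) = traces(Q)

LTS(P): 3 reachable states
  u0 = (0 + 0) | (0 | 0) + a.d.0 + a.d.0 has moves -a-> u1
  u1 = d.0 has moves -d-> u2
  u2 = 0 has moves ∅
LTS(Q): 3 reachable states
  v0 = (0 + 0) | (0 | 0) + a.d.0 has moves -a-> v1
  v1 = d.0 has moves -d-> v2
  v2 = 0 has moves ∅
Partition-refinement fixed point:
  B0 = {u0, v0}
  B1 = {u1, v1}
  B2 = {u2, v2}
u0 ∈ B0, v0 ∈ B0 → same block
Bisimilar ⇒ trace-equivalent.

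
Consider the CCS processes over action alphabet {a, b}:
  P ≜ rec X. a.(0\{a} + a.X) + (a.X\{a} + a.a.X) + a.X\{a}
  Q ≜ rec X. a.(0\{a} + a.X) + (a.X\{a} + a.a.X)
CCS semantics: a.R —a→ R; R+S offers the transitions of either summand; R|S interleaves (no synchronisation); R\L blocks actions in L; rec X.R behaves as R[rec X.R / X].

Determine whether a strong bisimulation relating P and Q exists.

Reachable graph of P (4 states):
  u0 = rec X. a.(0\{a} + a.X) + (a.X\{a} + a.a.X) + a.X\{a} has moves —a→ u1, —a→ u2, —a→ u3
  u1 = (rec X. a.(0\{a} + a.X) + (a.X\{a} + a.a.X) + a.X\{a})\{a} has moves ·
  u2 = 0\{a} + a.(rec X. a.(0\{a} + a.X) + (a.X\{a} + a.a.X) + a.X\{a}) has moves —a→ u0
  u3 = a.(rec X. a.(0\{a} + a.X) + (a.X\{a} + a.a.X) + a.X\{a}) has moves —a→ u0
Reachable graph of Q (4 states):
  v0 = rec X. a.(0\{a} + a.X) + (a.X\{a} + a.a.X) has moves —a→ v1, —a→ v2, —a→ v3
  v1 = (rec X. a.(0\{a} + a.X) + (a.X\{a} + a.a.X))\{a} has moves ·
  v2 = 0\{a} + a.(rec X. a.(0\{a} + a.X) + (a.X\{a} + a.a.X)) has moves —a→ v0
  v3 = a.(rec X. a.(0\{a} + a.X) + (a.X\{a} + a.a.X)) has moves —a→ v0
Coarsest stable partition (strong bisimilarity classes):
  B0 = {u0, v0}
  B1 = {u2, u3, v2, v3}
  B2 = {u1, v1}
u0 ∈ B0, v0 ∈ B0 → same block

YES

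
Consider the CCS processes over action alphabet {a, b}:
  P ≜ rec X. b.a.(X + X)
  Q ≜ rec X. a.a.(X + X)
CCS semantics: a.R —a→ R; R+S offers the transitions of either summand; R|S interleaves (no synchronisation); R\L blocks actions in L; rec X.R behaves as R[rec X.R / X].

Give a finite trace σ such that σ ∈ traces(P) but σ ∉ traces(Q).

P's transition system — 3 states:
  s0 = rec X. b.a.(X + X) | =b=> s1
  s1 = a.((rec X. b.a.(X + X)) + (rec X. b.a.(X + X))) | =a=> s2
  s2 = (rec X. b.a.(X + X)) + (rec X. b.a.(X + X)) | =b=> s1
Q's transition system — 3 states:
  t0 = rec X. a.a.(X + X) | =a=> t1
  t1 = a.((rec X. a.a.(X + X)) + (rec X. a.a.(X + X))) | =a=> t2
  t2 = (rec X. a.a.(X + X)) + (rec X. a.a.(X + X)) | =a=> t1
Trace ⟨b⟩ through P, begin at {s0}:
  step 1 (b): {s1}
  P completes σ.
Trace ⟨b⟩ through Q, begin at {t0}:
  step 1 (b): no successor for Q

b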